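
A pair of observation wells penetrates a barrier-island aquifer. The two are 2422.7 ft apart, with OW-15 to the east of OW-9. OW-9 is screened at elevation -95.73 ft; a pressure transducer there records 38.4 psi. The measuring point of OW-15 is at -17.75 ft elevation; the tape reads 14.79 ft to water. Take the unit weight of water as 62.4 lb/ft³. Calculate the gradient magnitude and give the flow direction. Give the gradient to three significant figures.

i ≈ 0.0105; groundwater flows toward the east

Pressure head at OW-9: ψ = 144·P/γ = 144 × 38.4 / 62.4 = 88.62 ft.
Total head at OW-9: h = z + ψ = -95.73 + 88.62 = -7.11 ft.
Total head at OW-15: h = -17.75 − 14.79 = -32.54 ft.
Head difference: h(OW-9) − h(OW-15) = -7.11 − (-32.54) = 25.43 ft.
Hydraulic gradient: i = |Δh| / L = 25.43 / 2422.7 = 0.0105.
Flow is from higher to lower head: from OW-9 toward OW-15, i.e. toward the east.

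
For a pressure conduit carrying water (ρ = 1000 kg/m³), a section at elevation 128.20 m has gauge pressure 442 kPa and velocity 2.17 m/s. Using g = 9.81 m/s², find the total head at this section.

h ≈ 173.50 m

Pressure head ψ = P/(ρg) = 442×1000 / (1000 × 9.81) = 45.06 m.
Velocity head = v²/(2g) = 2.17² / (2 × 9.81) = 0.240 m.
h = z + ψ + v²/(2g) = 128.20 + 45.06 + 0.240 = 173.50 m.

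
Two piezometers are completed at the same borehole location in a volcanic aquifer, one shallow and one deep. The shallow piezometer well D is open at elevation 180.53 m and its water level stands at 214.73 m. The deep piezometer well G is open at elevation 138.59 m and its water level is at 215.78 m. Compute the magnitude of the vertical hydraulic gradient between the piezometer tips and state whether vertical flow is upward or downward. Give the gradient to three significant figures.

|i_v| ≈ 0.0250; vertical flow is upward

Total head at well D: h = 214.73 m (water level in the standpipe).
Total head at well G: h = 215.78 m.
Δh = h(well D) − h(well G) = 214.73 − 215.78 = -1.05 m.
Vertical separation Δz = 180.53 − 138.59 = 41.94 m.
|i_v| = |Δh| / Δz = 1.05 / 41.94 = 0.0250.
Head is higher in the deep piezometer, so vertical flow is upward (discharge condition).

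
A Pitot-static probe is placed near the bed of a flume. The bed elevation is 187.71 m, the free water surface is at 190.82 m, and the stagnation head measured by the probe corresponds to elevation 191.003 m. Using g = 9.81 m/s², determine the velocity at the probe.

Near the bed, under hydrostatic conditions, the piezometric head (z + ψ) equals the free-surface elevation, 190.82 m.
Velocity head = total − piezometric = 191.003 − 190.82 = 0.183 m.
v = √(2g·h_v) = √(2 × 9.81 × 0.183) = 1.89 m/s.

v ≈ 1.89 m/s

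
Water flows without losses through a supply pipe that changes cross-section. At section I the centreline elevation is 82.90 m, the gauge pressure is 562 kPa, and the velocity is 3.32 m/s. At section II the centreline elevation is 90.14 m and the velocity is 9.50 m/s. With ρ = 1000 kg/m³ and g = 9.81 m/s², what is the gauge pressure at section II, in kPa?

Pressure head at I: ψ₁ = P₁/(ρg) = 562×1000 / (1000 × 9.81) = 57.29 m.
Velocity heads: v₁²/2g = 3.32²/19.62 = 0.562 m; v₂²/2g = 9.50²/19.62 = 4.600 m.
Total head H = z₁ + ψ₁ + v₁²/2g = 82.90 + 57.29 + 0.562 = 140.75 m.
ψ₂ = H − z₂ − v₂²/2g = 140.75 − 90.14 − 4.600 = 46.01 m.
P₂ = ρgψ₂ = 1000 × 9.81 × 46.01 ≈ 451 kPa.

P₂ ≈ 451 kPa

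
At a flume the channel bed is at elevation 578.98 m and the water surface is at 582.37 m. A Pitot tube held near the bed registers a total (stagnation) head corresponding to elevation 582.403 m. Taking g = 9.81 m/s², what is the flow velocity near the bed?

v ≈ 0.805 m/s

Near the bed, under hydrostatic conditions, the piezometric head (z + ψ) equals the free-surface elevation, 582.37 m.
Velocity head = total − piezometric = 582.403 − 582.37 = 0.033 m.
v = √(2g·h_v) = √(2 × 9.81 × 0.033) = 0.805 m/s.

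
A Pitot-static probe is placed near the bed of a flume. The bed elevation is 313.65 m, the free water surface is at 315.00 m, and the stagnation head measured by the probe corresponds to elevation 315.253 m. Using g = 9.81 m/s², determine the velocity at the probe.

Near the bed, under hydrostatic conditions, the piezometric head (z + ψ) equals the free-surface elevation, 315.00 m.
Velocity head = total − piezometric = 315.253 − 315.00 = 0.253 m.
v = √(2g·h_v) = √(2 × 9.81 × 0.253) = 2.23 m/s.

v ≈ 2.23 m/s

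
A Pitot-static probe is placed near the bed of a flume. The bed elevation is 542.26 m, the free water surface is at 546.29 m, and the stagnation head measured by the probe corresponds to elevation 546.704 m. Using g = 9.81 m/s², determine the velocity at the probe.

Near the bed, under hydrostatic conditions, the piezometric head (z + ψ) equals the free-surface elevation, 546.29 m.
Velocity head = total − piezometric = 546.704 − 546.29 = 0.414 m.
v = √(2g·h_v) = √(2 × 9.81 × 0.414) = 2.85 m/s.

v ≈ 2.85 m/s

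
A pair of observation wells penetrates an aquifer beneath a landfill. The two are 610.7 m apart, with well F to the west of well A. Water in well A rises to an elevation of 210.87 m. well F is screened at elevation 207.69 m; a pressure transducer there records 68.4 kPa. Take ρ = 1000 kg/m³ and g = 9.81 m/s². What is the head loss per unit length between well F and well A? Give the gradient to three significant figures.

i ≈ 0.00621 m/m

Total head at well A: h = 210.87 m (water level in the piezometer is the total head).
Pressure head at well F: ψ = P/(ρg) = 68.4×1000 / (1000 × 9.81) = 6.97 m.
Total head at well F: h = z + ψ = 207.69 + 6.97 = 214.66 m.
Head difference: h(well A) − h(well F) = 210.87 − 214.66 = -3.79 m.
Hydraulic gradient: i = |Δh| / L = 3.79 / 610.7 = 0.00621.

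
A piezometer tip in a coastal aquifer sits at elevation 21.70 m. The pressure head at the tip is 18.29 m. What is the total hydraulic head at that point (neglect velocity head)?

h = z + ψ = 21.70 + 18.29 = 39.99 m.

h ≈ 39.99 m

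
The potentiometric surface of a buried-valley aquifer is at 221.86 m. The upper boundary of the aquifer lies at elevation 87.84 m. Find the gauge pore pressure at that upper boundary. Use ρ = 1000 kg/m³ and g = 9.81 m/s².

P ≈ 1310 kPa

Pressure head at the aquifer top: ψ = h − z = 221.86 − 87.84 = 134.02 m.
P = ρgψ = 1000 × 9.81 × 134.02 = 1314736 Pa ≈ 1310 kPa.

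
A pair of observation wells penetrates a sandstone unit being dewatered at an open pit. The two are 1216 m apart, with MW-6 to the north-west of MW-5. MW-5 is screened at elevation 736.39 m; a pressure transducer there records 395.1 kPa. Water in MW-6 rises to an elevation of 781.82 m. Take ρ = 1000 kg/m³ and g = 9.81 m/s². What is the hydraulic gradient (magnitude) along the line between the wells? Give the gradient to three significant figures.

i ≈ 0.00424

Pressure head at MW-5: ψ = P/(ρg) = 395.1×1000 / (1000 × 9.81) = 40.28 m.
Total head at MW-5: h = z + ψ = 736.39 + 40.28 = 776.67 m.
Total head at MW-6: h = 781.82 m (water level in the piezometer is the total head).
Head difference: h(MW-5) − h(MW-6) = 776.67 − 781.82 = -5.15 m.
Hydraulic gradient: i = |Δh| / L = 5.15 / 1216 = 0.00424.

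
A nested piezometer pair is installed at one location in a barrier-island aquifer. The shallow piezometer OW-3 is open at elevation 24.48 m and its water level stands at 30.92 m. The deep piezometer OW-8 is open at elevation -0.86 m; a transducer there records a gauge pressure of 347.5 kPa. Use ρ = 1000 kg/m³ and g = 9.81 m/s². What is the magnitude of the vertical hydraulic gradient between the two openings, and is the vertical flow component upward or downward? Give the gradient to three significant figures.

Total head at OW-3: h = 30.92 m (water level in the standpipe).
Pressure head at OW-8: ψ = P/(ρg) = 347.5×1000 / (1000 × 9.81) = 35.42 m.
Total head at OW-8: h = z + ψ = -0.86 + 35.42 = 34.56 m.
Δh = h(OW-3) − h(OW-8) = 30.92 − 34.56 = -3.64 m.
Vertical separation Δz = 24.48 − (-0.86) = 25.34 m.
|i_v| = |Δh| / Δz = 3.64 / 25.34 = 0.144.
Head is higher in the deep piezometer, so vertical flow is upward (discharge condition).

|i_v| ≈ 0.144; vertical flow is upward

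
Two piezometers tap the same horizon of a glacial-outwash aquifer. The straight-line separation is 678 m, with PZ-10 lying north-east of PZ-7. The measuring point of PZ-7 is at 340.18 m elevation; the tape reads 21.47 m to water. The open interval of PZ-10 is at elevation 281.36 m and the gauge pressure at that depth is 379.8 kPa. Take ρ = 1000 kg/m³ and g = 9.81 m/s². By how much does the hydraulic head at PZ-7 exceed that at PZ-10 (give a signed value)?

Δh ≈ -1.37 m

Total head at PZ-7: h = 340.18 − 21.47 = 318.71 m.
Pressure head at PZ-10: ψ = P/(ρg) = 379.8×1000 / (1000 × 9.81) = 38.72 m.
Total head at PZ-10: h = z + ψ = 281.36 + 38.72 = 320.08 m.
Head difference: h(PZ-7) − h(PZ-10) = 318.71 − 320.08 = -1.37 m.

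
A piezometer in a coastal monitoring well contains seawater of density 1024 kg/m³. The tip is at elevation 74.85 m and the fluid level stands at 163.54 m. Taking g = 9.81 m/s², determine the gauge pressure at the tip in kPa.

Pressure head ψ = h − z = 163.54 − 74.85 = 88.69 m.
P = ρgψ = 1024 × 9.81 × 88.69 = 890930 Pa ≈ 891 kPa.

P ≈ 891 kPa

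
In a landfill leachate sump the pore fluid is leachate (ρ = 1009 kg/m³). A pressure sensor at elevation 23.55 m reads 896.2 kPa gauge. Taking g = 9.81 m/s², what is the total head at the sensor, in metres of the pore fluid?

h ≈ 114.09 m

ψ = P/(ρg) = 896.2×1000 / (1009 × 9.81) = 90.54 m.
h = z + ψ = 23.55 + 90.54 = 114.09 m.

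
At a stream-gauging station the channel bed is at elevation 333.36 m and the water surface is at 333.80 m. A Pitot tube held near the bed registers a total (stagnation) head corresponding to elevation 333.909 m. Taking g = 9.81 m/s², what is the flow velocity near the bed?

v ≈ 1.46 m/s

Near the bed, under hydrostatic conditions, the piezometric head (z + ψ) equals the free-surface elevation, 333.80 m.
Velocity head = total − piezometric = 333.909 − 333.80 = 0.109 m.
v = √(2g·h_v) = √(2 × 9.81 × 0.109) = 1.46 m/s.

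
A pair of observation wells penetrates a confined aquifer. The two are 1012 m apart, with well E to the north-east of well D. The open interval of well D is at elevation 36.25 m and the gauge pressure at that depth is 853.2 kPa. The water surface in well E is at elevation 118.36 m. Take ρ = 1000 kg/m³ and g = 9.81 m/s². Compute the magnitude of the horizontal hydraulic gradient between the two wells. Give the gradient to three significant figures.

i ≈ 0.00480

Pressure head at well D: ψ = P/(ρg) = 853.2×1000 / (1000 × 9.81) = 86.97 m.
Total head at well D: h = z + ψ = 36.25 + 86.97 = 123.22 m.
Total head at well E: h = 118.36 m (water level in the piezometer is the total head).
Head difference: h(well D) − h(well E) = 123.22 − 118.36 = 4.86 m.
Hydraulic gradient: i = |Δh| / L = 4.86 / 1012 = 0.00480.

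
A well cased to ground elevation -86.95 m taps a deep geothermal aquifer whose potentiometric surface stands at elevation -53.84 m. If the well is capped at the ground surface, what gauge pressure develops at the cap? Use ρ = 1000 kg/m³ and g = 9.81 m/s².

Head above the cap: Δh = -53.84 − (-86.95) = 33.11 m.
P = ρgΔh = 1000 × 9.81 × 33.11 = 324809 Pa ≈ 325 kPa.

P ≈ 325 kPa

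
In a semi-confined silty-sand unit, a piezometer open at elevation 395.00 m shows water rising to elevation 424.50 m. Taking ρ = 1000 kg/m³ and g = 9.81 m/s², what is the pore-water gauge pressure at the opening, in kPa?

P ≈ 289 kPa

Pressure head ψ = h − z = 424.50 − 395.00 = 29.50 m.
P = ρgψ = 1000 × 9.81 × 29.50 = 289395 Pa ≈ 289 kPa.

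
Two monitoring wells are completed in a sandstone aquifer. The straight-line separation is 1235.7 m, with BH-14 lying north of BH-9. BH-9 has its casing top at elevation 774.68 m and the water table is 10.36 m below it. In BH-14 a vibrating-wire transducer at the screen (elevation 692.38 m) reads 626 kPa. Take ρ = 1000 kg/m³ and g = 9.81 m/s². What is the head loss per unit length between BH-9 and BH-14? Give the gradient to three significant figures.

i ≈ 0.00658 m/m

Total head at BH-9: h = 774.68 − 10.36 = 764.32 m.
Pressure head at BH-14: ψ = P/(ρg) = 626×1000 / (1000 × 9.81) = 63.81 m.
Total head at BH-14: h = z + ψ = 692.38 + 63.81 = 756.19 m.
Head difference: h(BH-9) − h(BH-14) = 764.32 − 756.19 = 8.13 m.
Hydraulic gradient: i = |Δh| / L = 8.13 / 1235.7 = 0.00658.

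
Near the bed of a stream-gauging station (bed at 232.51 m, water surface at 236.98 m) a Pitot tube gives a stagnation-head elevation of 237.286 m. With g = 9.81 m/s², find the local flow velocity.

Near the bed, under hydrostatic conditions, the piezometric head (z + ψ) equals the free-surface elevation, 236.98 m.
Velocity head = total − piezometric = 237.286 − 236.98 = 0.306 m.
v = √(2g·h_v) = √(2 × 9.81 × 0.306) = 2.45 m/s.

v ≈ 2.45 m/s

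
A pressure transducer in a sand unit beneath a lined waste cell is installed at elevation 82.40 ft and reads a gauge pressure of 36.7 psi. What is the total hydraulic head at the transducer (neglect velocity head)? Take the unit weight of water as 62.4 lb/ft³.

ψ = 144·P/γ = 144 × 36.7 / 62.4 = 84.69 ft.
h = z + ψ = 82.40 + 84.69 = 167.09 ft.

h ≈ 167.09 ft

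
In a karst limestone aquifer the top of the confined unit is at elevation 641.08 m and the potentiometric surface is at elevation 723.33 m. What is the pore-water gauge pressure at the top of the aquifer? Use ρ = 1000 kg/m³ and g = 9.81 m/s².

Pressure head at the aquifer top: ψ = h − z = 723.33 − 641.08 = 82.25 m.
P = ρgψ = 1000 × 9.81 × 82.25 = 806872 Pa ≈ 807 kPa.

P ≈ 807 kPa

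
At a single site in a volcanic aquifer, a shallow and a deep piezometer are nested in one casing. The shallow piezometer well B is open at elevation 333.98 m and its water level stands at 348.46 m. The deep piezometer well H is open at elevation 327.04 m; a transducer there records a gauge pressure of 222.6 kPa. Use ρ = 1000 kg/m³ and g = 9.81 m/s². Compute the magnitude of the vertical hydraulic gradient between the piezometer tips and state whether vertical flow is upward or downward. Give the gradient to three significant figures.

|i_v| ≈ 0.183; vertical flow is upward

Total head at well B: h = 348.46 m (water level in the standpipe).
Pressure head at well H: ψ = P/(ρg) = 222.6×1000 / (1000 × 9.81) = 22.69 m.
Total head at well H: h = z + ψ = 327.04 + 22.69 = 349.73 m.
Δh = h(well B) − h(well H) = 348.46 − 349.73 = -1.27 m.
Vertical separation Δz = 333.98 − 327.04 = 6.94 m.
|i_v| = |Δh| / Δz = 1.27 / 6.94 = 0.183.
Head is higher in the deep piezometer, so vertical flow is upward (discharge condition).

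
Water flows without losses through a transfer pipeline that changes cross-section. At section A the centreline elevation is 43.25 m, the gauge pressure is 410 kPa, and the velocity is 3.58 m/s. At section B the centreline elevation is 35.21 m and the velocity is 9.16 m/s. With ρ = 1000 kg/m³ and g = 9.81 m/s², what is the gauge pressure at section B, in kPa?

Pressure head at A: ψ₁ = P₁/(ρg) = 410×1000 / (1000 × 9.81) = 41.79 m.
Velocity heads: v₁²/2g = 3.58²/19.62 = 0.653 m; v₂²/2g = 9.16²/19.62 = 4.277 m.
Total head H = z₁ + ψ₁ + v₁²/2g = 43.25 + 41.79 + 0.653 = 85.69 m.
ψ₂ = H − z₂ − v₂²/2g = 85.69 − 35.21 − 4.277 = 46.20 m.
P₂ = ρgψ₂ = 1000 × 9.81 × 46.20 ≈ 453 kPa.

P₂ ≈ 453 kPa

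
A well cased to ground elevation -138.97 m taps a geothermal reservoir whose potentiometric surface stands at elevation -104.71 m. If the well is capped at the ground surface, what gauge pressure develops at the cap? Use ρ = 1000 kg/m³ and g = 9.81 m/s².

P ≈ 336 kPa

Head above the cap: Δh = -104.71 − (-138.97) = 34.26 m.
P = ρgΔh = 1000 × 9.81 × 34.26 = 336091 Pa ≈ 336 kPa.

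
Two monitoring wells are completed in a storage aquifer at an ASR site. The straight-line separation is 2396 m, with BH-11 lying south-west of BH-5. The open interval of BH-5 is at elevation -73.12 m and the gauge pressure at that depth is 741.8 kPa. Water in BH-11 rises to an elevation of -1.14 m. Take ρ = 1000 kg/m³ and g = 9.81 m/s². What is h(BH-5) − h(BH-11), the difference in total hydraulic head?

Pressure head at BH-5: ψ = P/(ρg) = 741.8×1000 / (1000 × 9.81) = 75.62 m.
Total head at BH-5: h = z + ψ = -73.12 + 75.62 = 2.50 m.
Total head at BH-11: h = -1.14 m (water level in the piezometer is the total head).
Head difference: h(BH-5) − h(BH-11) = 2.50 − (-1.14) = 3.64 m.

Δh ≈ 3.64 m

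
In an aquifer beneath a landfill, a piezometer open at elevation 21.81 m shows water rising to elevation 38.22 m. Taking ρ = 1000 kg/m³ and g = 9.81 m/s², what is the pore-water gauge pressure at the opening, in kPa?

P ≈ 161 kPa

Pressure head ψ = h − z = 38.22 − 21.81 = 16.41 m.
P = ρgψ = 1000 × 9.81 × 16.41 = 160982 Pa ≈ 161 kPa.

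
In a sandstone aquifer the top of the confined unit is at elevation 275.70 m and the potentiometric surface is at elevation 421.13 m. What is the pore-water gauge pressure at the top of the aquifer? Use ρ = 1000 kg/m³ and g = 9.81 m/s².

Pressure head at the aquifer top: ψ = h − z = 421.13 − 275.70 = 145.43 m.
P = ρgψ = 1000 × 9.81 × 145.43 = 1426668 Pa ≈ 1430 kPa.

P ≈ 1430 kPa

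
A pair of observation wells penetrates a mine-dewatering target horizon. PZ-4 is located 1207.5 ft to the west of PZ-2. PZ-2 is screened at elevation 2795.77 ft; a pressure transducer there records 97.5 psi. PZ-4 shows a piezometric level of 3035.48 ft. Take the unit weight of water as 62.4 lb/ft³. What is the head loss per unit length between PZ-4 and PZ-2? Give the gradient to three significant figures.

Pressure head at PZ-2: ψ = 144·P/γ = 144 × 97.5 / 62.4 = 225.00 ft.
Total head at PZ-2: h = z + ψ = 2795.77 + 225.00 = 3020.77 ft.
Total head at PZ-4: h = 3035.48 ft (water level in the piezometer is the total head).
Head difference: h(PZ-2) − h(PZ-4) = 3020.77 − 3035.48 = -14.71 ft.
Hydraulic gradient: i = |Δh| / L = 14.71 / 1207.5 = 0.0122.

i ≈ 0.0122 ft/ft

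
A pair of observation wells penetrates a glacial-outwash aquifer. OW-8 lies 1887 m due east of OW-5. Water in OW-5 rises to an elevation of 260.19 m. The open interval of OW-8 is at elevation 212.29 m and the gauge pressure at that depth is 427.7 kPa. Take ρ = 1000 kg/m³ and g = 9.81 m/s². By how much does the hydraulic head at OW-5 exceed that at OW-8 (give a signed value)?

Total head at OW-5: h = 260.19 m (water level in the piezometer is the total head).
Pressure head at OW-8: ψ = P/(ρg) = 427.7×1000 / (1000 × 9.81) = 43.60 m.
Total head at OW-8: h = z + ψ = 212.29 + 43.60 = 255.89 m.
Head difference: h(OW-5) − h(OW-8) = 260.19 − 255.89 = 4.30 m.

Δh ≈ 4.30 m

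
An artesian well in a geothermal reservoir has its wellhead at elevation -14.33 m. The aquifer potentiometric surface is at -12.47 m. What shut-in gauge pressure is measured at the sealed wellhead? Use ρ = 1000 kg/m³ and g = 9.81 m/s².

Head above the cap: Δh = -12.47 − (-14.33) = 1.86 m.
P = ρgΔh = 1000 × 9.81 × 1.86 = 18247 Pa ≈ 18.2 kPa.

P ≈ 18.2 kPa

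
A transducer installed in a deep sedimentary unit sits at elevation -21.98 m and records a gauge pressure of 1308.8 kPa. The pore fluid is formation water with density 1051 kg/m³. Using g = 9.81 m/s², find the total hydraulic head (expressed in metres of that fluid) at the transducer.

h ≈ 104.96 m

ψ = P/(ρg) = 1308.8×1000 / (1051 × 9.81) = 126.94 m.
h = z + ψ = -21.98 + 126.94 = 104.96 m.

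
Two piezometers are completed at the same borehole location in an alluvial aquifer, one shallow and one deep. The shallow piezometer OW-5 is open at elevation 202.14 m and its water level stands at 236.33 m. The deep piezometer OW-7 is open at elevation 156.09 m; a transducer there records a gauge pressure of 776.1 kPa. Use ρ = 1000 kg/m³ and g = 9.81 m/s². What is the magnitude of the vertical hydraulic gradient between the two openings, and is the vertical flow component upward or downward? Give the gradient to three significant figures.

|i_v| ≈ 0.0245; vertical flow is downward

Total head at OW-5: h = 236.33 m (water level in the standpipe).
Pressure head at OW-7: ψ = P/(ρg) = 776.1×1000 / (1000 × 9.81) = 79.11 m.
Total head at OW-7: h = z + ψ = 156.09 + 79.11 = 235.20 m.
Δh = h(OW-5) − h(OW-7) = 236.33 − 235.20 = 1.13 m.
Vertical separation Δz = 202.14 − 156.09 = 46.05 m.
|i_v| = |Δh| / Δz = 1.13 / 46.05 = 0.0245.
Head is higher in the shallow piezometer, so vertical flow is downward (recharge condition).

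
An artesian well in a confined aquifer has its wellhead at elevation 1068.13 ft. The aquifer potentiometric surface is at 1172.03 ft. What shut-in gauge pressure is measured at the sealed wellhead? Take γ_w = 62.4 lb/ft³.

P ≈ 45.0 psi

Head above the cap: Δh = 1172.03 − 1068.13 = 103.90 ft.
P = γΔh/144 = 62.4 × 103.90 / 144 = 45.0 psi.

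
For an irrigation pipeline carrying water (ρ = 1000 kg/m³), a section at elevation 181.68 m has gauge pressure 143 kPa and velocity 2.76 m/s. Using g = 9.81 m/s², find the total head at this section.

Pressure head ψ = P/(ρg) = 143×1000 / (1000 × 9.81) = 14.58 m.
Velocity head = v²/(2g) = 2.76² / (2 × 9.81) = 0.388 m.
h = z + ψ + v²/(2g) = 181.68 + 14.58 + 0.388 = 196.65 m.

h ≈ 196.65 m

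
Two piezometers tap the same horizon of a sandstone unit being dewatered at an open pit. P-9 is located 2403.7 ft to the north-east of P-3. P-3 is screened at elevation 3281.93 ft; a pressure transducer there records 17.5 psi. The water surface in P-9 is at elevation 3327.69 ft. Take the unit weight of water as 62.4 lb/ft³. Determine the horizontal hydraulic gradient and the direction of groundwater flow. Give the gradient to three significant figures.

Pressure head at P-3: ψ = 144·P/γ = 144 × 17.5 / 62.4 = 40.38 ft.
Total head at P-3: h = z + ψ = 3281.93 + 40.38 = 3322.31 ft.
Total head at P-9: h = 3327.69 ft (water level in the piezometer is the total head).
Head difference: h(P-3) − h(P-9) = 3322.31 − 3327.69 = -5.38 ft.
Hydraulic gradient: i = |Δh| / L = 5.38 / 2403.7 = 0.00224.
Flow is from higher to lower head: from P-9 toward P-3, i.e. toward the south-west.

i ≈ 0.00224; groundwater flows toward the south-west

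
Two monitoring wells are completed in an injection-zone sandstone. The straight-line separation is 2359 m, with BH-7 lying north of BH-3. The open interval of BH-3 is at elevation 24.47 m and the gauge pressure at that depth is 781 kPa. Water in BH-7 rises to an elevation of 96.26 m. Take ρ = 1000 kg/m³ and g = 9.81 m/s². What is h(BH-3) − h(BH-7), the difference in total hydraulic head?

Pressure head at BH-3: ψ = P/(ρg) = 781×1000 / (1000 × 9.81) = 79.61 m.
Total head at BH-3: h = z + ψ = 24.47 + 79.61 = 104.08 m.
Total head at BH-7: h = 96.26 m (water level in the piezometer is the total head).
Head difference: h(BH-3) − h(BH-7) = 104.08 − 96.26 = 7.82 m.

Δh ≈ 7.82 m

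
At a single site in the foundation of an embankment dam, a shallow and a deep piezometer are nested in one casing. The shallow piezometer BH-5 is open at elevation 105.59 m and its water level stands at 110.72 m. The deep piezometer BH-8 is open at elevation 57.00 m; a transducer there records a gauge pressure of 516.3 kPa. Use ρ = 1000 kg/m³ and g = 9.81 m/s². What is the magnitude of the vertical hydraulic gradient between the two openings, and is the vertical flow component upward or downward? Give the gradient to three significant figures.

Total head at BH-5: h = 110.72 m (water level in the standpipe).
Pressure head at BH-8: ψ = P/(ρg) = 516.3×1000 / (1000 × 9.81) = 52.63 m.
Total head at BH-8: h = z + ψ = 57.00 + 52.63 = 109.63 m.
Δh = h(BH-5) − h(BH-8) = 110.72 − 109.63 = 1.09 m.
Vertical separation Δz = 105.59 − 57.00 = 48.59 m.
|i_v| = |Δh| / Δz = 1.09 / 48.59 = 0.0224.
Head is higher in the shallow piezometer, so vertical flow is downward (recharge condition).

|i_v| ≈ 0.0224; vertical flow is downward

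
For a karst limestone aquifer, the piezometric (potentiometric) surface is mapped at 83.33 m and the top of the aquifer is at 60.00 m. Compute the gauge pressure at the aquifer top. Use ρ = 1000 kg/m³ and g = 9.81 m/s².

P ≈ 229 kPa

Pressure head at the aquifer top: ψ = h − z = 83.33 − 60.00 = 23.33 m.
P = ρgψ = 1000 × 9.81 × 23.33 = 228867 Pa ≈ 229 kPa.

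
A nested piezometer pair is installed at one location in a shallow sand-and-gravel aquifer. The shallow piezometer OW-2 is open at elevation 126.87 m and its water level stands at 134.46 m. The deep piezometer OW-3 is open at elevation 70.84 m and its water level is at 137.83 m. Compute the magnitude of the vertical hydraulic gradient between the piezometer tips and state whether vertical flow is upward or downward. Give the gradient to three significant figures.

|i_v| ≈ 0.0601; vertical flow is upward

Total head at OW-2: h = 134.46 m (water level in the standpipe).
Total head at OW-3: h = 137.83 m.
Δh = h(OW-2) − h(OW-3) = 134.46 − 137.83 = -3.37 m.
Vertical separation Δz = 126.87 − 70.84 = 56.03 m.
|i_v| = |Δh| / Δz = 3.37 / 56.03 = 0.0601.
Head is higher in the deep piezometer, so vertical flow is upward (discharge condition).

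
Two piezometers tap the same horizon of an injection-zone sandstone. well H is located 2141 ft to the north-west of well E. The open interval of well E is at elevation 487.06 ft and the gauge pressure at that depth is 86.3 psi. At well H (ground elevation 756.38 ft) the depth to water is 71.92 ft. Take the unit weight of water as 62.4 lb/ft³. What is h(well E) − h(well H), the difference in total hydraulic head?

Δh ≈ 1.75 ft

Pressure head at well E: ψ = 144·P/γ = 144 × 86.3 / 62.4 = 199.15 ft.
Total head at well E: h = z + ψ = 487.06 + 199.15 = 686.21 ft.
Total head at well H: h = 756.38 − 71.92 = 684.46 ft.
Head difference: h(well E) − h(well H) = 686.21 − 684.46 = 1.75 ft.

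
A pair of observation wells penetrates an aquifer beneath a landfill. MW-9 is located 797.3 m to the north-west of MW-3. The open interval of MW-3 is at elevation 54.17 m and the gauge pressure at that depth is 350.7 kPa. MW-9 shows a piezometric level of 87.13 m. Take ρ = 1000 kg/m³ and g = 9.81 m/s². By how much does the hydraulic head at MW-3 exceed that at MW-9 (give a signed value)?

Pressure head at MW-3: ψ = P/(ρg) = 350.7×1000 / (1000 × 9.81) = 35.75 m.
Total head at MW-3: h = z + ψ = 54.17 + 35.75 = 89.92 m.
Total head at MW-9: h = 87.13 m (water level in the piezometer is the total head).
Head difference: h(MW-3) − h(MW-9) = 89.92 − 87.13 = 2.79 m.

Δh ≈ 2.79 m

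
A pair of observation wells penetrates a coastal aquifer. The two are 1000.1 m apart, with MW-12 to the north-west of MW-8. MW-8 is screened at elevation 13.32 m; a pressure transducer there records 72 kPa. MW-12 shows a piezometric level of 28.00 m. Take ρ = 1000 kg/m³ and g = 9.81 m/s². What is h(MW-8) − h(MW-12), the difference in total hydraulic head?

Pressure head at MW-8: ψ = P/(ρg) = 72×1000 / (1000 × 9.81) = 7.34 m.
Total head at MW-8: h = z + ψ = 13.32 + 7.34 = 20.66 m.
Total head at MW-12: h = 28.00 m (water level in the piezometer is the total head).
Head difference: h(MW-8) − h(MW-12) = 20.66 − 28.00 = -7.34 m.

Δh ≈ -7.34 m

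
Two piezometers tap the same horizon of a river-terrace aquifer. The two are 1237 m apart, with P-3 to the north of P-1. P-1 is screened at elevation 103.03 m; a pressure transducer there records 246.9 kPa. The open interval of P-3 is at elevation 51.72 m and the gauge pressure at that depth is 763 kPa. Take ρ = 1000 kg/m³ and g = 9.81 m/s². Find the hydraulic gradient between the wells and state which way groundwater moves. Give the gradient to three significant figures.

i ≈ 0.00105; groundwater flows toward the south

Pressure head at P-1: ψ = P/(ρg) = 246.9×1000 / (1000 × 9.81) = 25.17 m.
Total head at P-1: h = z + ψ = 103.03 + 25.17 = 128.20 m.
Pressure head at P-3: ψ = P/(ρg) = 763×1000 / (1000 × 9.81) = 77.78 m.
Total head at P-3: h = z + ψ = 51.72 + 77.78 = 129.50 m.
Head difference: h(P-1) − h(P-3) = 128.20 − 129.50 = -1.30 m.
Hydraulic gradient: i = |Δh| / L = 1.30 / 1237 = 0.00105.
Flow is from higher to lower head: from P-3 toward P-1, i.e. toward the south.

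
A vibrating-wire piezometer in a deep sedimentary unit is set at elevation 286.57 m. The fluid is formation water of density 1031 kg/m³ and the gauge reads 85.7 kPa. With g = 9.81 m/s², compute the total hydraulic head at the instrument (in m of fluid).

ψ = P/(ρg) = 85.7×1000 / (1031 × 9.81) = 8.47 m.
h = z + ψ = 286.57 + 8.47 = 295.04 m.

h ≈ 295.04 m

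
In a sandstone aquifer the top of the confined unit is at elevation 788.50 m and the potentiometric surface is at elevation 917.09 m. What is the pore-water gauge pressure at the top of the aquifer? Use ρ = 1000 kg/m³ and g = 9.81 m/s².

P ≈ 1260 kPa

Pressure head at the aquifer top: ψ = h − z = 917.09 − 788.50 = 128.59 m.
P = ρgψ = 1000 × 9.81 × 128.59 = 1261468 Pa ≈ 1260 kPa.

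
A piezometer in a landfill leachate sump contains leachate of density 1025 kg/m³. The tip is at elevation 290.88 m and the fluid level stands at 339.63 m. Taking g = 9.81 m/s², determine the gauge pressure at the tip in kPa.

P ≈ 490 kPa

Pressure head ψ = h − z = 339.63 − 290.88 = 48.75 m.
P = ρgψ = 1025 × 9.81 × 48.75 = 490193 Pa ≈ 490 kPa.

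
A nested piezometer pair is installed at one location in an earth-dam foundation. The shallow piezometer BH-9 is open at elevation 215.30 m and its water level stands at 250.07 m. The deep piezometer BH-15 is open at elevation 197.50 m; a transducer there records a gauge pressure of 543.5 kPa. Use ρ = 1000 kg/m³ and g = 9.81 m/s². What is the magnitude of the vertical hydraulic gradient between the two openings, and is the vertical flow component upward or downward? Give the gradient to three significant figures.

Total head at BH-9: h = 250.07 m (water level in the standpipe).
Pressure head at BH-15: ψ = P/(ρg) = 543.5×1000 / (1000 × 9.81) = 55.40 m.
Total head at BH-15: h = z + ψ = 197.50 + 55.40 = 252.90 m.
Δh = h(BH-9) − h(BH-15) = 250.07 − 252.90 = -2.83 m.
Vertical separation Δz = 215.30 − 197.50 = 17.80 m.
|i_v| = |Δh| / Δz = 2.83 / 17.80 = 0.159.
Head is higher in the deep piezometer, so vertical flow is upward (discharge condition).

|i_v| ≈ 0.159; vertical flow is upward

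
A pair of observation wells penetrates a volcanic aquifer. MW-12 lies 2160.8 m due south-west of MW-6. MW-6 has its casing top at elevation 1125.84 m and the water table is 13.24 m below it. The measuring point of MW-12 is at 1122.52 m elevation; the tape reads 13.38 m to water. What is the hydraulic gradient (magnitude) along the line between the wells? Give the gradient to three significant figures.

Total head at MW-6: h = 1125.84 − 13.24 = 1112.60 m.
Total head at MW-12: h = 1122.52 − 13.38 = 1109.14 m.
Head difference: h(MW-6) − h(MW-12) = 1112.60 − 1109.14 = 3.46 m.
Hydraulic gradient: i = |Δh| / L = 3.46 / 2160.8 = 0.00160.

i ≈ 0.00160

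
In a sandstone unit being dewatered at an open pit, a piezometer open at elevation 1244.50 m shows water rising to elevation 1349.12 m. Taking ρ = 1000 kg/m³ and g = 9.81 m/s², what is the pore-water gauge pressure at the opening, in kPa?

Pressure head ψ = h − z = 1349.12 − 1244.50 = 104.62 m.
P = ρgψ = 1000 × 9.81 × 104.62 = 1026322 Pa ≈ 1030 kPa.

P ≈ 1030 kPa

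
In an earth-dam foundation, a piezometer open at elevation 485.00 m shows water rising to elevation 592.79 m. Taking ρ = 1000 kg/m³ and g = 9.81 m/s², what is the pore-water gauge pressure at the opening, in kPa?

P ≈ 1060 kPa

Pressure head ψ = h − z = 592.79 − 485.00 = 107.79 m.
P = ρgψ = 1000 × 9.81 × 107.79 = 1057420 Pa ≈ 1060 kPa.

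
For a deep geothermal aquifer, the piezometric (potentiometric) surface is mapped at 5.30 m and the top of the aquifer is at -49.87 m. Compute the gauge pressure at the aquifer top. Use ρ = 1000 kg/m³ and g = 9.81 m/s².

P ≈ 541 kPa

Pressure head at the aquifer top: ψ = h − z = 5.30 − (-49.87) = 55.17 m.
P = ρgψ = 1000 × 9.81 × 55.17 = 541218 Pa ≈ 541 kPa.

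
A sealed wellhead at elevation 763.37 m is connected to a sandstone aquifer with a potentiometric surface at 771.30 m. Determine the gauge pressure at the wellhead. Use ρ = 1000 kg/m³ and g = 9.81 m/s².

Head above the cap: Δh = 771.30 − 763.37 = 7.93 m.
P = ρgΔh = 1000 × 9.81 × 7.93 = 77793 Pa ≈ 77.8 kPa.

P ≈ 77.8 kPa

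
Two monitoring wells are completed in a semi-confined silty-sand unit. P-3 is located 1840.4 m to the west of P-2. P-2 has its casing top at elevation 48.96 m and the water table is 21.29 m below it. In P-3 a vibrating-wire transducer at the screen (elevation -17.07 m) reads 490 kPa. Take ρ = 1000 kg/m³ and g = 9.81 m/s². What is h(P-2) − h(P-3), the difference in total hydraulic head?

Δh ≈ -5.21 m

Total head at P-2: h = 48.96 − 21.29 = 27.67 m.
Pressure head at P-3: ψ = P/(ρg) = 490×1000 / (1000 × 9.81) = 49.95 m.
Total head at P-3: h = z + ψ = -17.07 + 49.95 = 32.88 m.
Head difference: h(P-2) − h(P-3) = 27.67 − 32.88 = -5.21 m.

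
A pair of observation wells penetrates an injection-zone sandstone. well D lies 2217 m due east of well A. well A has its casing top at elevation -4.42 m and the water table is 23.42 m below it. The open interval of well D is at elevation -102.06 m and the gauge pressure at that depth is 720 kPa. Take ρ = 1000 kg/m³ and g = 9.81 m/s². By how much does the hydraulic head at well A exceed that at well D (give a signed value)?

Total head at well A: h = -4.42 − 23.42 = -27.84 m.
Pressure head at well D: ψ = P/(ρg) = 720×1000 / (1000 × 9.81) = 73.39 m.
Total head at well D: h = z + ψ = -102.06 + 73.39 = -28.67 m.
Head difference: h(well A) − h(well D) = -27.84 − (-28.67) = 0.83 m.

Δh ≈ 0.83 m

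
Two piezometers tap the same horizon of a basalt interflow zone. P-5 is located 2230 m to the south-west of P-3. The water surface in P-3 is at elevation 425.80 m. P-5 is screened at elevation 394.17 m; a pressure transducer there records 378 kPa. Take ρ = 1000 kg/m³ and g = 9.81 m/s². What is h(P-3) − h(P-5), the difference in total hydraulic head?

Total head at P-3: h = 425.80 m (water level in the piezometer is the total head).
Pressure head at P-5: ψ = P/(ρg) = 378×1000 / (1000 × 9.81) = 38.53 m.
Total head at P-5: h = z + ψ = 394.17 + 38.53 = 432.70 m.
Head difference: h(P-3) − h(P-5) = 425.80 − 432.70 = -6.90 m.

Δh ≈ -6.90 m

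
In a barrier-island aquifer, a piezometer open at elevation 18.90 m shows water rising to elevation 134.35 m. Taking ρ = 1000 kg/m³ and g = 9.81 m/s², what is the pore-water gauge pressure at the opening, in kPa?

P ≈ 1130 kPa

Pressure head ψ = h − z = 134.35 − 18.90 = 115.45 m.
P = ρgψ = 1000 × 9.81 × 115.45 = 1132564 Pa ≈ 1130 kPa.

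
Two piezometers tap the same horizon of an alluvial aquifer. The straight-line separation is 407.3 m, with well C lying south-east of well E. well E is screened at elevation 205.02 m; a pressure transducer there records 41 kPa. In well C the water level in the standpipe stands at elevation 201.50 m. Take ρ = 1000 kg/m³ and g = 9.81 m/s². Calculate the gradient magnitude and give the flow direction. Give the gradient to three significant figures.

i ≈ 0.0189; groundwater flows toward the south-east

Pressure head at well E: ψ = P/(ρg) = 41×1000 / (1000 × 9.81) = 4.18 m.
Total head at well E: h = z + ψ = 205.02 + 4.18 = 209.20 m.
Total head at well C: h = 201.50 m (water level in the piezometer is the total head).
Head difference: h(well E) − h(well C) = 209.20 − 201.50 = 7.70 m.
Hydraulic gradient: i = |Δh| / L = 7.70 / 407.3 = 0.0189.
Flow is from higher to lower head: from well E toward well C, i.e. toward the south-east.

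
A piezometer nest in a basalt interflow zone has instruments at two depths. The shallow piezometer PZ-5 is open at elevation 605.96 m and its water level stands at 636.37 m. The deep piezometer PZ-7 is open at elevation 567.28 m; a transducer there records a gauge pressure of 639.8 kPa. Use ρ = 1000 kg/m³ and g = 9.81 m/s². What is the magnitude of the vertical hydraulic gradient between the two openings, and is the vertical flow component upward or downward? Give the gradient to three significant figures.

Total head at PZ-5: h = 636.37 m (water level in the standpipe).
Pressure head at PZ-7: ψ = P/(ρg) = 639.8×1000 / (1000 × 9.81) = 65.22 m.
Total head at PZ-7: h = z + ψ = 567.28 + 65.22 = 632.50 m.
Δh = h(PZ-5) − h(PZ-7) = 636.37 − 632.50 = 3.87 m.
Vertical separation Δz = 605.96 − 567.28 = 38.68 m.
|i_v| = |Δh| / Δz = 3.87 / 38.68 = 0.100.
Head is higher in the shallow piezometer, so vertical flow is downward (recharge condition).

|i_v| ≈ 0.100; vertical flow is downward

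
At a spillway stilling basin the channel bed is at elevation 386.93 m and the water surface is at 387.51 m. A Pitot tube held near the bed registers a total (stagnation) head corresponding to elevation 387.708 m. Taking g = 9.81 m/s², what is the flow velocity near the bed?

Near the bed, under hydrostatic conditions, the piezometric head (z + ψ) equals the free-surface elevation, 387.51 m.
Velocity head = total − piezometric = 387.708 − 387.51 = 0.198 m.
v = √(2g·h_v) = √(2 × 9.81 × 0.198) = 1.97 m/s.

v ≈ 1.97 m/s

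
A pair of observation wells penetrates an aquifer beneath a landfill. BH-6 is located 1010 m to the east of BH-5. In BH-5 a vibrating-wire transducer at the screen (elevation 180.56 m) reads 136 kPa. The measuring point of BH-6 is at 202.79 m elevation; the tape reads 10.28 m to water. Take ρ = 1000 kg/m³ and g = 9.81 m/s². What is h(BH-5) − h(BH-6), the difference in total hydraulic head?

Δh ≈ 1.91 m

Pressure head at BH-5: ψ = P/(ρg) = 136×1000 / (1000 × 9.81) = 13.86 m.
Total head at BH-5: h = z + ψ = 180.56 + 13.86 = 194.42 m.
Total head at BH-6: h = 202.79 − 10.28 = 192.51 m.
Head difference: h(BH-5) − h(BH-6) = 194.42 − 192.51 = 1.91 m.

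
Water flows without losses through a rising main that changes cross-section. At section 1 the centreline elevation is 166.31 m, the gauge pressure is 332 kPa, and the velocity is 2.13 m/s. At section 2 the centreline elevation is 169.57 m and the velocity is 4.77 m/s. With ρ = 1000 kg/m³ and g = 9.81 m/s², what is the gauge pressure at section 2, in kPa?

P₂ ≈ 291 kPa

Pressure head at 1: ψ₁ = P₁/(ρg) = 332×1000 / (1000 × 9.81) = 33.84 m.
Velocity heads: v₁²/2g = 2.13²/19.62 = 0.231 m; v₂²/2g = 4.77²/19.62 = 1.160 m.
Total head H = z₁ + ψ₁ + v₁²/2g = 166.31 + 33.84 + 0.231 = 200.38 m.
ψ₂ = H − z₂ − v₂²/2g = 200.38 − 169.57 − 1.160 = 29.65 m.
P₂ = ρgψ₂ = 1000 × 9.81 × 29.65 ≈ 291 kPa.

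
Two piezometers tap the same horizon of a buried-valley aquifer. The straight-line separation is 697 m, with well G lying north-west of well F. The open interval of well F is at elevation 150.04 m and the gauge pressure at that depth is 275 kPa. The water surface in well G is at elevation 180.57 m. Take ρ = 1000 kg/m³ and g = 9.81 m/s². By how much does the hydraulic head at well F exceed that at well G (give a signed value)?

Δh ≈ -2.50 m

Pressure head at well F: ψ = P/(ρg) = 275×1000 / (1000 × 9.81) = 28.03 m.
Total head at well F: h = z + ψ = 150.04 + 28.03 = 178.07 m.
Total head at well G: h = 180.57 m (water level in the piezometer is the total head).
Head difference: h(well F) − h(well G) = 178.07 − 180.57 = -2.50 m.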